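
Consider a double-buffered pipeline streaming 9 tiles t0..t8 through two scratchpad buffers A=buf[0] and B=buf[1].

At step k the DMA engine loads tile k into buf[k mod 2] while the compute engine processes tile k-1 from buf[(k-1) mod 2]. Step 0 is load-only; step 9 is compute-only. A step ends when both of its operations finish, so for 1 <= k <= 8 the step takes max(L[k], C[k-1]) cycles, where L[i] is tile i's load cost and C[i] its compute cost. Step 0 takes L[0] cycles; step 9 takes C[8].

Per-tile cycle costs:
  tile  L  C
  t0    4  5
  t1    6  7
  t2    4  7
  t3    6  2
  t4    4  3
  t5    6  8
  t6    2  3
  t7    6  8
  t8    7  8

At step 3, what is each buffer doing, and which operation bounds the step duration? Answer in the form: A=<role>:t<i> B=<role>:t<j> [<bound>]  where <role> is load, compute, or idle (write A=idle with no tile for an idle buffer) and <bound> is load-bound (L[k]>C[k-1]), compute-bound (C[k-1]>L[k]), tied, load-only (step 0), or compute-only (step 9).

step 3: A=compute:t2 B=load:t3 [compute-bound]

[0] DMA t0→A (4c) ∥ CU idle ⇒ 4c, clock 4
[1] DMA t1→B (6c) ∥ CU A:t0 (5c) ⇒ 6c, clock 10
[2] DMA t2→A (4c) ∥ CU B:t1 (7c) ⇒ 7c, clock 17
[3] DMA t3→B (6c) ∥ CU A:t2 (7c) ⇒ 7c, clock 24
[4] DMA t4→A (4c) ∥ CU B:t3 (2c) ⇒ 4c, clock 28
[5] DMA t5→B (6c) ∥ CU A:t4 (3c) ⇒ 6c, clock 34
[6] DMA t6→A (2c) ∥ CU B:t5 (8c) ⇒ 8c, clock 42
[7] DMA t7→B (6c) ∥ CU A:t6 (3c) ⇒ 6c, clock 48
[8] DMA t8→A (7c) ∥ CU B:t7 (8c) ⇒ 8c, clock 56
[9] DMA idle ∥ CU A:t8 (8c) ⇒ 8c, clock 64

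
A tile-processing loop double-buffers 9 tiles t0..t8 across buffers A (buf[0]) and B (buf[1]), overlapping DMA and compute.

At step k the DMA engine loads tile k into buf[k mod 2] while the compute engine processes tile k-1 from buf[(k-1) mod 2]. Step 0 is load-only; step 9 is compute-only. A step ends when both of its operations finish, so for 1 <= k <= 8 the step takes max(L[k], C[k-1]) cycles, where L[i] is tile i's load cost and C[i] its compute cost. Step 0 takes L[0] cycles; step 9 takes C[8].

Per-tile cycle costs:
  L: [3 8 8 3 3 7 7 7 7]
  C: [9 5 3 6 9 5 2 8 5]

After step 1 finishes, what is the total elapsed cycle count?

step 0: L[0]=3 → dur=3, Σ=3 | A=load:t0 B=idle [load-only]
step 1: L[1]=8 C[0]=9 → dur=9, Σ=12 | A=compute:t0 B=load:t1 [compute-bound]
step 2: L[2]=8 C[1]=5 → dur=8, Σ=20 | A=load:t2 B=compute:t1 [load-bound]
step 3: L[3]=3 C[2]=3 → dur=3, Σ=23 | A=compute:t2 B=load:t3 [tied]
step 4: L[4]=3 C[3]=6 → dur=6, Σ=29 | A=load:t4 B=compute:t3 [compute-bound]
step 5: L[5]=7 C[4]=9 → dur=9, Σ=38 | A=compute:t4 B=load:t5 [compute-bound]
step 6: L[6]=7 C[5]=5 → dur=7, Σ=45 | A=load:t6 B=compute:t5 [load-bound]
step 7: L[7]=7 C[6]=2 → dur=7, Σ=52 | A=compute:t6 B=load:t7 [load-bound]
step 8: L[8]=7 C[7]=8 → dur=8, Σ=60 | A=load:t8 B=compute:t7 [compute-bound]
step 9: C[8]=5 → dur=5, Σ=65 | A=compute:t8 B=idle [compute-only]

end_cycle[1] = 12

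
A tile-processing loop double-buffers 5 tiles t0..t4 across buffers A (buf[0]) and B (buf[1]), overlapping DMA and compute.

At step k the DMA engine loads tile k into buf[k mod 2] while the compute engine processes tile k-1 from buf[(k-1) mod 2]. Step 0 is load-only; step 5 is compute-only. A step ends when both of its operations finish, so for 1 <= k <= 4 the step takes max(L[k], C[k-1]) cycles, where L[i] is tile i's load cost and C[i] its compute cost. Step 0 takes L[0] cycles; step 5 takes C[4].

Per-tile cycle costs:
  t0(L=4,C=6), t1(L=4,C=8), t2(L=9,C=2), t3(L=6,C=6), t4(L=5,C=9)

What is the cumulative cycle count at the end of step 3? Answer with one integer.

end_cycle[3] = 25

[0] DMA t0→A (4c) ∥ CU idle ⇒ 4c, clock 4
[1] DMA t1→B (4c) ∥ CU A:t0 (6c) ⇒ 6c, clock 10
[2] DMA t2→A (9c) ∥ CU B:t1 (8c) ⇒ 9c, clock 19
[3] DMA t3→B (6c) ∥ CU A:t2 (2c) ⇒ 6c, clock 25
[4] DMA t4→A (5c) ∥ CU B:t3 (6c) ⇒ 6c, clock 31
[5] DMA idle ∥ CU A:t4 (9c) ⇒ 9c, clock 40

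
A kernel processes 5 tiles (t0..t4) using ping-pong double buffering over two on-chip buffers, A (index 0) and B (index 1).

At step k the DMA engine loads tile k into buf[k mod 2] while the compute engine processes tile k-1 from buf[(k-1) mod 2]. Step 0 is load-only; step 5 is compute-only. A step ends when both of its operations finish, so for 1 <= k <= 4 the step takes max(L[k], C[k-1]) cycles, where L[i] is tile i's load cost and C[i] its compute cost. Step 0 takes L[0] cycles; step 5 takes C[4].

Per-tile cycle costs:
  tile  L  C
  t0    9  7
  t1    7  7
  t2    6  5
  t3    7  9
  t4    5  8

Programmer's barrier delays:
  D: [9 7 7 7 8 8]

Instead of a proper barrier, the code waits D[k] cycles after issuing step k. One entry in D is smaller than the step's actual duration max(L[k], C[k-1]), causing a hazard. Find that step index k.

hazard at step 4

step 0: need L[0]=9 = 9; D[0]=9 ok
step 1: need max(L[1]=7,C[0]=7) = 7; D[1]=7 ok
step 2: need max(L[2]=6,C[1]=7) = 7; D[2]=7 ok
step 3: need max(L[3]=7,C[2]=5) = 7; D[3]=7 ok
step 4: need max(L[4]=5,C[3]=9) = 9; D[4]=8 SHORT
step 5: need C[4]=8 = 8; D[5]=8 ok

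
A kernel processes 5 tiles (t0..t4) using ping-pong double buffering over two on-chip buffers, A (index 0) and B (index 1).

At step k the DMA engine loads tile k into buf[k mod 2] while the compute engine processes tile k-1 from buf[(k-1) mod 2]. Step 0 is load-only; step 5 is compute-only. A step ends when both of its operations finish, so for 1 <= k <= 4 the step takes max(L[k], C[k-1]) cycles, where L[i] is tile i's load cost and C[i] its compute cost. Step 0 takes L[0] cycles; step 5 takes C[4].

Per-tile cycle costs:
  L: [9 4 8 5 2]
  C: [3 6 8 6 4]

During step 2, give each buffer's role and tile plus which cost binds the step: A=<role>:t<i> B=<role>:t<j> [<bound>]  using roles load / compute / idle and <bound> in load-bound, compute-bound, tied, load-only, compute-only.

step 2: A=load:t2 B=compute:t1 [load-bound]

  0. 9=9c; end=9; A:t0 B:-
  1. max(4,3)=4c; end=13; A:t0 B:t1
  2. max(8,6)=8c; end=21; A:t2 B:t1
  3. max(5,8)=8c; end=29; A:t2 B:t3
  4. max(2,6)=6c; end=35; A:t4 B:t3
  5. 4=4c; end=39; A:t4 B:t3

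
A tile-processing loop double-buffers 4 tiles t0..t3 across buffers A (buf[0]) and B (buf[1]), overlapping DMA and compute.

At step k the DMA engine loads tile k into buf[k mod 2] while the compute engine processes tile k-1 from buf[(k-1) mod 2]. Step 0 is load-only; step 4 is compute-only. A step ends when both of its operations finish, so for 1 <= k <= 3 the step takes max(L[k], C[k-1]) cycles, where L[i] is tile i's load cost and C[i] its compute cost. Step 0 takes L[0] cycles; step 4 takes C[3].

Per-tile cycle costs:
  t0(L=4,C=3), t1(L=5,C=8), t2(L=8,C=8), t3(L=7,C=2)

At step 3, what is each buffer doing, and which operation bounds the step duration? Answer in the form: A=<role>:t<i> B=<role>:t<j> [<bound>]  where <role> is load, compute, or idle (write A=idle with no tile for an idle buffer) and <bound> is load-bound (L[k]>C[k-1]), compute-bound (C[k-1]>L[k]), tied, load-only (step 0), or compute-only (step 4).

step 3: A=compute:t2 B=load:t3 [compute-bound]

k=0 load=t0/4c comp=- wait=4 total=4
k=1 load=t1/5c comp=t0/3c wait=5 total=9
k=2 load=t2/8c comp=t1/8c wait=8 total=17
k=3 load=t3/7c comp=t2/8c wait=8 total=25
k=4 load=- comp=t3/2c wait=2 total=27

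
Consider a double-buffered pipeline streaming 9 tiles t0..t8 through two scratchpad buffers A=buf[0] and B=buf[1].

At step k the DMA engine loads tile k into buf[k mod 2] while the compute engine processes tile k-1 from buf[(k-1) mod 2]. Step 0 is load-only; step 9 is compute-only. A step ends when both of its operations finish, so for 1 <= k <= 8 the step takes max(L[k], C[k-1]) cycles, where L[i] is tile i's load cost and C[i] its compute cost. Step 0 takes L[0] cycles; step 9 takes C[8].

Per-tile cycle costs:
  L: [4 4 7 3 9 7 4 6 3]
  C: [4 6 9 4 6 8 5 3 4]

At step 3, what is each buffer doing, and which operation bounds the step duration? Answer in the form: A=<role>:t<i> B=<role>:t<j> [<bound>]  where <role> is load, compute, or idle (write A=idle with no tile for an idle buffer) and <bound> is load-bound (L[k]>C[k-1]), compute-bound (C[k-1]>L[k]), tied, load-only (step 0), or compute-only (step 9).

step 3: A=compute:t2 B=load:t3 [compute-bound]

[0] DMA t0→A (4c) ∥ CU idle ⇒ 4c, clock 4
[1] DMA t1→B (4c) ∥ CU A:t0 (4c) ⇒ 4c, clock 8
[2] DMA t2→A (7c) ∥ CU B:t1 (6c) ⇒ 7c, clock 15
[3] DMA t3→B (3c) ∥ CU A:t2 (9c) ⇒ 9c, clock 24
[4] DMA t4→A (9c) ∥ CU B:t3 (4c) ⇒ 9c, clock 33
[5] DMA t5→B (7c) ∥ CU A:t4 (6c) ⇒ 7c, clock 40
[6] DMA t6→A (4c) ∥ CU B:t5 (8c) ⇒ 8c, clock 48
[7] DMA t7→B (6c) ∥ CU A:t6 (5c) ⇒ 6c, clock 54
[8] DMA t8→A (3c) ∥ CU B:t7 (3c) ⇒ 3c, clock 57
[9] DMA idle ∥ CU A:t8 (4c) ⇒ 4c, clock 61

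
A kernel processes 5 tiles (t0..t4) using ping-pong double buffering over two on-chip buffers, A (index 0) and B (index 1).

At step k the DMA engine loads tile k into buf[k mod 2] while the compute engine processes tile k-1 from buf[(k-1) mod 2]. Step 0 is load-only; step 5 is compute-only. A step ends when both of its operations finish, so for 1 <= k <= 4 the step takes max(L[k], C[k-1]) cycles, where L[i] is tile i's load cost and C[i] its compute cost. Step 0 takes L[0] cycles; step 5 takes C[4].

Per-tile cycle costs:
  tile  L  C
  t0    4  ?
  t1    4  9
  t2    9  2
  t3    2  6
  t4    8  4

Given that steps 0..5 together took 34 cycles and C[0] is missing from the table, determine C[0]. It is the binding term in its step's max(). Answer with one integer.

C[0] = 7

step 0 | dur = L[0]=4 = 4
step 1 | dur = max(L[1]=4, C[0]=?) = C[0]  (unknown; binding)
step 2 | dur = max(L[2]=9, C[1]=9) = 9
step 3 | dur = max(L[3]=2, C[2]=2) = 2
step 4 | dur = max(L[4]=8, C[3]=6) = 8
step 5 | dur = C[4]=4 = 4
sum of known step durations = 27
dur[1] = total - known = 34 - 27 = 7
C[0] is the binding max in step 1, so C[0] = dur[1] = 7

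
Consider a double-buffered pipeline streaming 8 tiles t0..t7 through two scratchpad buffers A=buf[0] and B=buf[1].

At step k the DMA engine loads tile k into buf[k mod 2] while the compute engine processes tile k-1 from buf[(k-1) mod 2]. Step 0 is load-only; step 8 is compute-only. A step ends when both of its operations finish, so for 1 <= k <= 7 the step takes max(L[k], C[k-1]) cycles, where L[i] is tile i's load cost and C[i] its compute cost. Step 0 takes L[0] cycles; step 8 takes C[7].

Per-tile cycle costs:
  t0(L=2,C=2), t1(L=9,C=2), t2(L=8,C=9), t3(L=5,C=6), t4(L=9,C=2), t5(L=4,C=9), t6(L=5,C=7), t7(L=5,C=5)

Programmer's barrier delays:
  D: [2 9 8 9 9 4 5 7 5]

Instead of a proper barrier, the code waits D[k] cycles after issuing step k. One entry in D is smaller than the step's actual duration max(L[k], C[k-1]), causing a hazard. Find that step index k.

k=0 barrier L[0]=2→2c, D[0]=2 ok
k=1 barrier max(L[1]=9,C[0]=2)→9c, D[1]=9 ok
k=2 barrier max(L[2]=8,C[1]=2)→8c, D[2]=8 ok
k=3 barrier max(L[3]=5,C[2]=9)→9c, D[3]=9 ok
k=4 barrier max(L[4]=9,C[3]=6)→9c, D[4]=9 ok
k=5 barrier max(L[5]=4,C[4]=2)→4c, D[5]=4 ok
k=6 barrier max(L[6]=5,C[5]=9)→9c, D[6]=5 SHORT
k=7 barrier max(L[7]=5,C[6]=7)→7c, D[7]=7 ok
k=8 barrier C[7]=5→5c, D[8]=5 ok

hazard at step 6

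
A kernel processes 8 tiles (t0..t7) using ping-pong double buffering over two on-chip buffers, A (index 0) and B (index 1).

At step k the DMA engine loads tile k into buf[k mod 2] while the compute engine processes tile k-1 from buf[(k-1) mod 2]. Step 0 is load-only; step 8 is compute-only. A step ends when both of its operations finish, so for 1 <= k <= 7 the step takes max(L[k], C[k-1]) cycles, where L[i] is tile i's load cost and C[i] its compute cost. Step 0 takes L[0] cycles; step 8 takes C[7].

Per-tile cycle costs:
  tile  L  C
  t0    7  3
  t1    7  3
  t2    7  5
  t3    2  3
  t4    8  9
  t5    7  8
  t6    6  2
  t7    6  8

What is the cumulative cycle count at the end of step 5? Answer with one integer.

  0. 7=7c; end=7; A:t0 B:-
  1. max(7,3)=7c; end=14; A:t0 B:t1
  2. max(7,3)=7c; end=21; A:t2 B:t1
  3. max(2,5)=5c; end=26; A:t2 B:t3
  4. max(8,3)=8c; end=34; A:t4 B:t3
  5. max(7,9)=9c; end=43; A:t4 B:t5
  6. max(6,8)=8c; end=51; A:t6 B:t5
  7. max(6,2)=6c; end=57; A:t6 B:t7
  8. 8=8c; end=65; A:t6 B:t7

end_cycle[5] = 43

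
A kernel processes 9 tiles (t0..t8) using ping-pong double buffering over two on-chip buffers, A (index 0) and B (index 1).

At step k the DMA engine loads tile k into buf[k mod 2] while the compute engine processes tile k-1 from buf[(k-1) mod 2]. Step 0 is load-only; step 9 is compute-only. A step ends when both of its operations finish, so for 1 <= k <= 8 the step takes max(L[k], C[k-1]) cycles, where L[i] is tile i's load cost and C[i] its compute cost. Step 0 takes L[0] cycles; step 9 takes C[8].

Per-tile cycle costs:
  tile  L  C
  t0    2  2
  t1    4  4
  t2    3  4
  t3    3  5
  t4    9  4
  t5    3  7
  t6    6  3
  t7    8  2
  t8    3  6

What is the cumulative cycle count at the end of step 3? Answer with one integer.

end_cycle[3] = 14

[0] DMA t0→A (2c) ∥ CU idle ⇒ 2c, clock 2
[1] DMA t1→B (4c) ∥ CU A:t0 (2c) ⇒ 4c, clock 6
[2] DMA t2→A (3c) ∥ CU B:t1 (4c) ⇒ 4c, clock 10
[3] DMA t3→B (3c) ∥ CU A:t2 (4c) ⇒ 4c, clock 14
[4] DMA t4→A (9c) ∥ CU B:t3 (5c) ⇒ 9c, clock 23
[5] DMA t5→B (3c) ∥ CU A:t4 (4c) ⇒ 4c, clock 27
[6] DMA t6→A (6c) ∥ CU B:t5 (7c) ⇒ 7c, clock 34
[7] DMA t7→B (8c) ∥ CU A:t6 (3c) ⇒ 8c, clock 42
[8] DMA t8→A (3c) ∥ CU B:t7 (2c) ⇒ 3c, clock 45
[9] DMA idle ∥ CU A:t8 (6c) ⇒ 6c, clock 51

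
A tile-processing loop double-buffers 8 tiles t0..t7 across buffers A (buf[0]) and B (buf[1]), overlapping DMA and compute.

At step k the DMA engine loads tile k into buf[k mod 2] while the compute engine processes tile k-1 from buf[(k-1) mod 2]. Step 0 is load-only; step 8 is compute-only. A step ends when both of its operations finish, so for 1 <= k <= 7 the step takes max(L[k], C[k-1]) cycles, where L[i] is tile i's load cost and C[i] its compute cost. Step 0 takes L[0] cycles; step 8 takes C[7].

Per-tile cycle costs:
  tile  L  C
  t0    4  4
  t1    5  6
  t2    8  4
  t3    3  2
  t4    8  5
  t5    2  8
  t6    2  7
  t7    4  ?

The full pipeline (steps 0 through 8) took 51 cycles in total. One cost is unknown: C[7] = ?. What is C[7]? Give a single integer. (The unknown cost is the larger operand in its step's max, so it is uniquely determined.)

C[7] = 2

step 0: dur = L[0]=4 = 4
step 1: dur = max(L[1]=5, C[0]=4) = 5
step 2: dur = max(L[2]=8, C[1]=6) = 8
step 3: dur = max(L[3]=3, C[2]=4) = 4
step 4: dur = max(L[4]=8, C[3]=2) = 8
step 5: dur = max(L[5]=2, C[4]=5) = 5
step 6: dur = max(L[6]=2, C[5]=8) = 8
step 7: dur = max(L[7]=4, C[6]=7) = 7
step 8: dur = C[7]=? = C[7]  (unknown; binding)
sum of known step durations = 49
dur[8] = total - known = 51 - 49 = 2
C[7] is the binding max in step 8, so C[7] = dur[8] = 2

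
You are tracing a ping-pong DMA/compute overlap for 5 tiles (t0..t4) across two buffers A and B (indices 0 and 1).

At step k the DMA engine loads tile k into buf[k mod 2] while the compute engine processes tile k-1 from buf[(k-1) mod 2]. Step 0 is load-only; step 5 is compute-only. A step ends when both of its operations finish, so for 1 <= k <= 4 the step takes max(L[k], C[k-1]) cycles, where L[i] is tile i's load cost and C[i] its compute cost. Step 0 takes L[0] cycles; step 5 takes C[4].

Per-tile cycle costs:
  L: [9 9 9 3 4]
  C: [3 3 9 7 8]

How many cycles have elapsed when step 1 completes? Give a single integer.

k=0 load=t0/9c comp=- wait=9 total=9
k=1 load=t1/9c comp=t0/3c wait=9 total=18
k=2 load=t2/9c comp=t1/3c wait=9 total=27
k=3 load=t3/3c comp=t2/9c wait=9 total=36
k=4 load=t4/4c comp=t3/7c wait=7 total=43
k=5 load=- comp=t4/8c wait=8 total=51

end_cycle[1] = 18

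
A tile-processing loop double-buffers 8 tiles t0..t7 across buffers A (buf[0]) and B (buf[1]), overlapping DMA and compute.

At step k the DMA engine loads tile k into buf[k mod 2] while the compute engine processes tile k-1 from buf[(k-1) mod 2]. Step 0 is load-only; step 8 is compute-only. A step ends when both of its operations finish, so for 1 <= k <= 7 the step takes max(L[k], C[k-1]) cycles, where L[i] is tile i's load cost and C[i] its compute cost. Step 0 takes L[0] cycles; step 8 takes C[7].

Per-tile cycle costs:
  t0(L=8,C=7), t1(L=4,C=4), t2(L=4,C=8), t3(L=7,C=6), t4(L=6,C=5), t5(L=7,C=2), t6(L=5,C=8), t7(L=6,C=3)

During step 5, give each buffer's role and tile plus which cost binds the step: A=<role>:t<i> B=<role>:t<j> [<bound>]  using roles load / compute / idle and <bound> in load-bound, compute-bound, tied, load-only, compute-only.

step 0: L[0]=8 → dur=8, Σ=8 | A=load:t0 B=idle [load-only]
step 1: L[1]=4 C[0]=7 → dur=7, Σ=15 | A=compute:t0 B=load:t1 [compute-bound]
step 2: L[2]=4 C[1]=4 → dur=4, Σ=19 | A=load:t2 B=compute:t1 [tied]
step 3: L[3]=7 C[2]=8 → dur=8, Σ=27 | A=compute:t2 B=load:t3 [compute-bound]
step 4: L[4]=6 C[3]=6 → dur=6, Σ=33 | A=load:t4 B=compute:t3 [tied]
step 5: L[5]=7 C[4]=5 → dur=7, Σ=40 | A=compute:t4 B=load:t5 [load-bound]
step 6: L[6]=5 C[5]=2 → dur=5, Σ=45 | A=load:t6 B=compute:t5 [load-bound]
step 7: L[7]=6 C[6]=8 → dur=8, Σ=53 | A=compute:t6 B=load:t7 [compute-bound]
step 8: C[7]=3 → dur=3, Σ=56 | A=idle B=compute:t7 [compute-only]

step 5: A=compute:t4 B=load:t5 [load-bound]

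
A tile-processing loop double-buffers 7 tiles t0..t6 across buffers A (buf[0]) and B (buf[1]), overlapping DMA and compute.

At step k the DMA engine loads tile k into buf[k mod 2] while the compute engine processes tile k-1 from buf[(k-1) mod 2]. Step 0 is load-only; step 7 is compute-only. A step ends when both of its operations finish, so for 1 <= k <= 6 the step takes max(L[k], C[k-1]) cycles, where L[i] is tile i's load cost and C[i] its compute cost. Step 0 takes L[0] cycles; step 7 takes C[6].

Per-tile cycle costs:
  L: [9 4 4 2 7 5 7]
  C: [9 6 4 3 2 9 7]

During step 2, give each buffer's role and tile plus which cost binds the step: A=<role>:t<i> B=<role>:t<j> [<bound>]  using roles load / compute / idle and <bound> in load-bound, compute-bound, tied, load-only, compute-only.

step 2: A=load:t2 B=compute:t1 [compute-bound]

[0] DMA t0→A (9c) ∥ CU idle ⇒ 9c, clock 9
[1] DMA t1→B (4c) ∥ CU A:t0 (9c) ⇒ 9c, clock 18
[2] DMA t2→A (4c) ∥ CU B:t1 (6c) ⇒ 6c, clock 24
[3] DMA t3→B (2c) ∥ CU A:t2 (4c) ⇒ 4c, clock 28
[4] DMA t4→A (7c) ∥ CU B:t3 (3c) ⇒ 7c, clock 35
[5] DMA t5→B (5c) ∥ CU A:t4 (2c) ⇒ 5c, clock 40
[6] DMA t6→A (7c) ∥ CU B:t5 (9c) ⇒ 9c, clock 49
[7] DMA idle ∥ CU A:t6 (7c) ⇒ 7c, clock 56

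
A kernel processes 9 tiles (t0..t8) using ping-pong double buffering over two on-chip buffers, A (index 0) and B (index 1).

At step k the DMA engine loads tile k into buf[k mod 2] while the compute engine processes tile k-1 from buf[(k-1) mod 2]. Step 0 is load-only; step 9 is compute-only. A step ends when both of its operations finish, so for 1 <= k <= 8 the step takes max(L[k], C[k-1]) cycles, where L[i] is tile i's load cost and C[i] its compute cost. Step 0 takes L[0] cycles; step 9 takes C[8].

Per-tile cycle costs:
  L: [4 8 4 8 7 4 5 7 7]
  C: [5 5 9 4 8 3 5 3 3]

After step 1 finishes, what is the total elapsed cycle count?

end_cycle[1] = 12

k=0 load=t0/4c comp=- wait=4 total=4
k=1 load=t1/8c comp=t0/5c wait=8 total=12
k=2 load=t2/4c comp=t1/5c wait=5 total=17
k=3 load=t3/8c comp=t2/9c wait=9 total=26
k=4 load=t4/7c comp=t3/4c wait=7 total=33
k=5 load=t5/4c comp=t4/8c wait=8 total=41
k=6 load=t6/5c comp=t5/3c wait=5 total=46
k=7 load=t7/7c comp=t6/5c wait=7 total=53
k=8 load=t8/7c comp=t7/3c wait=7 total=60
k=9 load=- comp=t8/3c wait=3 total=63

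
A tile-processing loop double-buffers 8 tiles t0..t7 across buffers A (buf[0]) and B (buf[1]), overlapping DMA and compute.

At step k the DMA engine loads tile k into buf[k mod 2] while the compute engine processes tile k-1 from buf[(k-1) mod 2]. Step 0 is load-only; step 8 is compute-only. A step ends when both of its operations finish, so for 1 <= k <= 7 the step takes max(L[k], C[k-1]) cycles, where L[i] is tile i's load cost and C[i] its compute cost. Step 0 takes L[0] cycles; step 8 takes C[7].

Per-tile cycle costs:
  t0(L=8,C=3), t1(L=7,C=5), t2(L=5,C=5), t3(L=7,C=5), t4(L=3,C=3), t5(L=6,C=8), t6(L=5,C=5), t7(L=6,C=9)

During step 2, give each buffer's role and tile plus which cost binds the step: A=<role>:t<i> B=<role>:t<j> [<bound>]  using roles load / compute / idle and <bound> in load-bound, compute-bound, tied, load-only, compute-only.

k=0 load=t0/8c comp=- wait=8 total=8
k=1 load=t1/7c comp=t0/3c wait=7 total=15
k=2 load=t2/5c comp=t1/5c wait=5 total=20
k=3 load=t3/7c comp=t2/5c wait=7 total=27
k=4 load=t4/3c comp=t3/5c wait=5 total=32
k=5 load=t5/6c comp=t4/3c wait=6 total=38
k=6 load=t6/5c comp=t5/8c wait=8 total=46
k=7 load=t7/6c comp=t6/5c wait=6 total=52
k=8 load=- comp=t7/9c wait=9 total=61

step 2: A=load:t2 B=compute:t1 [tied]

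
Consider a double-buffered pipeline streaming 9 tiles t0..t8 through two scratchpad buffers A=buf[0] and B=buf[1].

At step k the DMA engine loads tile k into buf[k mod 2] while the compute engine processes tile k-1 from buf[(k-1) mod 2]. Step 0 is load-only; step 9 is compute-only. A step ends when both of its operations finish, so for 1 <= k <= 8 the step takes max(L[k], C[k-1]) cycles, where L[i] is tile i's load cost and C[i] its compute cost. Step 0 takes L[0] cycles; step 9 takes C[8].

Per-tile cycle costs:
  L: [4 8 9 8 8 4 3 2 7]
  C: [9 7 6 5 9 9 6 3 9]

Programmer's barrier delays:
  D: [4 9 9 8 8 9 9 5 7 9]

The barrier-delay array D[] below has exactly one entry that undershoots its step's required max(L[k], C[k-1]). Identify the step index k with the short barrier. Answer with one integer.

k=0 barrier L[0]=4→4c, D[0]=4 ok
k=1 barrier max(L[1]=8,C[0]=9)→9c, D[1]=9 ok
k=2 barrier max(L[2]=9,C[1]=7)→9c, D[2]=9 ok
k=3 barrier max(L[3]=8,C[2]=6)→8c, D[3]=8 ok
k=4 barrier max(L[4]=8,C[3]=5)→8c, D[4]=8 ok
k=5 barrier max(L[5]=4,C[4]=9)→9c, D[5]=9 ok
k=6 barrier max(L[6]=3,C[5]=9)→9c, D[6]=9 ok
k=7 barrier max(L[7]=2,C[6]=6)→6c, D[7]=5 SHORT
k=8 barrier max(L[8]=7,C[7]=3)→7c, D[8]=7 ok
k=9 barrier C[8]=9→9c, D[9]=9 ok

hazard at step 7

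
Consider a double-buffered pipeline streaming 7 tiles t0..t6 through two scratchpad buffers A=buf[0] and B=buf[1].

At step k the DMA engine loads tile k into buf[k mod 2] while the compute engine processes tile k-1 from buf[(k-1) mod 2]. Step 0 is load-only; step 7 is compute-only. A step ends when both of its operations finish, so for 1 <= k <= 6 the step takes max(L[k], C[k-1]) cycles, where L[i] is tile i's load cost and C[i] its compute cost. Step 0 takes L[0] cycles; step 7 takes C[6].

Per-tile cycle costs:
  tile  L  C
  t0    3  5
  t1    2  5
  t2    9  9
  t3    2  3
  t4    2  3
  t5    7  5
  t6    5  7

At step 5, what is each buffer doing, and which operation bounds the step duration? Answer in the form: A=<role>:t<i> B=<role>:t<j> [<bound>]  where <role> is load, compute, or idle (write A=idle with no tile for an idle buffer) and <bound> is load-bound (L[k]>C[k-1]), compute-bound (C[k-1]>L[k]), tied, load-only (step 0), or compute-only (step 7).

step 5: A=compute:t4 B=load:t5 [load-bound]

k=0 load=t0/3c comp=- wait=3 total=3
k=1 load=t1/2c comp=t0/5c wait=5 total=8
k=2 load=t2/9c comp=t1/5c wait=9 total=17
k=3 load=t3/2c comp=t2/9c wait=9 total=26
k=4 load=t4/2c comp=t3/3c wait=3 total=29
k=5 load=t5/7c comp=t4/3c wait=7 total=36
k=6 load=t6/5c comp=t5/5c wait=5 total=41
k=7 load=- comp=t6/7c wait=7 total=48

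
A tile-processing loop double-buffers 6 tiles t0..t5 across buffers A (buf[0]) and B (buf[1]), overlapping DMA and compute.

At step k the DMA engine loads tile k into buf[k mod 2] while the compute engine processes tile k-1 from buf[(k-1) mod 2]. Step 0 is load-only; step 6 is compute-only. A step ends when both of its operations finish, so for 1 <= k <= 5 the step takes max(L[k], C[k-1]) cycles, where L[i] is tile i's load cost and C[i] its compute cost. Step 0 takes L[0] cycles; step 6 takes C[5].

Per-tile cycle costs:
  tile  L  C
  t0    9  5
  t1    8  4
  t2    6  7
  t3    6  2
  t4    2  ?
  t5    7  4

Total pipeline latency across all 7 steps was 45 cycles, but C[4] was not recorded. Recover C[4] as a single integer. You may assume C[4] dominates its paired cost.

C[4] = 9

step 0 → dur = L[0]=9 = 9
step 1 → dur = max(L[1]=8, C[0]=5) = 8
step 2 → dur = max(L[2]=6, C[1]=4) = 6
step 3 → dur = max(L[3]=6, C[2]=7) = 7
step 4 → dur = max(L[4]=2, C[3]=2) = 2
step 5 → dur = max(L[5]=7, C[4]=?) = C[4]  (unknown; binding)
step 6 → dur = C[5]=4 = 4
sum of known step durations = 36
dur[5] = total - known = 45 - 36 = 9
C[4] is the binding max in step 5, so C[4] = dur[5] = 9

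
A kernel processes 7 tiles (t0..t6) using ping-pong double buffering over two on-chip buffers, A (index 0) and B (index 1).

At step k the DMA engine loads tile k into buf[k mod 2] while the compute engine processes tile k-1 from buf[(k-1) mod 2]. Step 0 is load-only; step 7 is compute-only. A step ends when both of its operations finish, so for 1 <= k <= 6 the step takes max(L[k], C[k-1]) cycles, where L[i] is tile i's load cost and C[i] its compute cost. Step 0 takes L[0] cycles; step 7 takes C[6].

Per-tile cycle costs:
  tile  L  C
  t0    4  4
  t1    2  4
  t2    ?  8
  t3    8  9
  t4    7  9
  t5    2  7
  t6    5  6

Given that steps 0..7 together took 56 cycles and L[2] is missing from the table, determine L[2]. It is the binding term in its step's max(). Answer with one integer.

L[2] = 9

step 0 | dur = L[0]=4 = 4
step 1 | dur = max(L[1]=2, C[0]=4) = 4
step 2 | dur = max(L[2]=?, C[1]=4) = L[2]  (unknown; binding)
step 3 | dur = max(L[3]=8, C[2]=8) = 8
step 4 | dur = max(L[4]=7, C[3]=9) = 9
step 5 | dur = max(L[5]=2, C[4]=9) = 9
step 6 | dur = max(L[6]=5, C[5]=7) = 7
step 7 | dur = C[6]=6 = 6
sum of known step durations = 47
dur[2] = total - known = 56 - 47 = 9
L[2] is the binding max in step 2, so L[2] = dur[2] = 9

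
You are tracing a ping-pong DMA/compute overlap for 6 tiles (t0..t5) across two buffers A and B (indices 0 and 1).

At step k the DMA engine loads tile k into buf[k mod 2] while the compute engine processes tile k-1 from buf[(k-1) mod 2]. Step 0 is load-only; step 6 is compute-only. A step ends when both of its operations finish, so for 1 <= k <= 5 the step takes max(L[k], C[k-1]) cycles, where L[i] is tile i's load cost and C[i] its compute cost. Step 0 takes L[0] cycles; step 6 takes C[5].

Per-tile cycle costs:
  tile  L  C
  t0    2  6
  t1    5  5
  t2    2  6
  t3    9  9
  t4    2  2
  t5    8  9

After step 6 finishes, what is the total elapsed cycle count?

  0. 2=2c; end=2; A:t0 B:-
  1. max(5,6)=6c; end=8; A:t0 B:t1
  2. max(2,5)=5c; end=13; A:t2 B:t1
  3. max(9,6)=9c; end=22; A:t2 B:t3
  4. max(2,9)=9c; end=31; A:t4 B:t3
  5. max(8,2)=8c; end=39; A:t4 B:t5
  6. 9=9c; end=48; A:t4 B:t5

end_cycle[6] = 48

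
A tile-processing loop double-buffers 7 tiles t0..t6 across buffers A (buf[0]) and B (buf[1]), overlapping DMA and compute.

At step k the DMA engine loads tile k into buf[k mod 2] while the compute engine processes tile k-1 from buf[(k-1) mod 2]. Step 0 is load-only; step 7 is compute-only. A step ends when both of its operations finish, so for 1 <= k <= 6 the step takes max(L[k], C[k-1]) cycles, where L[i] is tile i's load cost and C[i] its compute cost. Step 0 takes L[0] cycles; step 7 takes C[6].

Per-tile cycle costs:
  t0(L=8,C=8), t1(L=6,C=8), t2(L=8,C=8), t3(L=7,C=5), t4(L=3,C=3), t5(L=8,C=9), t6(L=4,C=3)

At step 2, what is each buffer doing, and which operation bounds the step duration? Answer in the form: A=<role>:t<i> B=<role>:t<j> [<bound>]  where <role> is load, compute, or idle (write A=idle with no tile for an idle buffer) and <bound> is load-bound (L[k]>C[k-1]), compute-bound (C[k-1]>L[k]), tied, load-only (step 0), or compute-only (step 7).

step 2: A=load:t2 B=compute:t1 [tied]

  0. 8=8c; end=8; A:t0 B:-
  1. max(6,8)=8c; end=16; A:t0 B:t1
  2. max(8,8)=8c; end=24; A:t2 B:t1
  3. max(7,8)=8c; end=32; A:t2 B:t3
  4. max(3,5)=5c; end=37; A:t4 B:t3
  5. max(8,3)=8c; end=45; A:t4 B:t5
  6. max(4,9)=9c; end=54; A:t6 B:t5
  7. 3=3c; end=57; A:t6 B:t5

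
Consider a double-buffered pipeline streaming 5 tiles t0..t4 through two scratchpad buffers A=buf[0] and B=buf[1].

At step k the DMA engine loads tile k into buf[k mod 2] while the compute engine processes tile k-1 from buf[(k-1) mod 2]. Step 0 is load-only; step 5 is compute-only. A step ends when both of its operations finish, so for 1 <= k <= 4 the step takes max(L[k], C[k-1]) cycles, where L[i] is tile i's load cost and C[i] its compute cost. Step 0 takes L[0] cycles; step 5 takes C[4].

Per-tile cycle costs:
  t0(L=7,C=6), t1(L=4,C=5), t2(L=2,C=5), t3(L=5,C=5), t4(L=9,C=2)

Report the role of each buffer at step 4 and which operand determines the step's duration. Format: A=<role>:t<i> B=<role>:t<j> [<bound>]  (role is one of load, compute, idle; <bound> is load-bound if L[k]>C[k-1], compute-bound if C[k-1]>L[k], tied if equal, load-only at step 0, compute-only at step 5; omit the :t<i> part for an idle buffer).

  0. 7=7c; end=7; A:t0 B:-
  1. max(4,6)=6c; end=13; A:t0 B:t1
  2. max(2,5)=5c; end=18; A:t2 B:t1
  3. max(5,5)=5c; end=23; A:t2 B:t3
  4. max(9,5)=9c; end=32; A:t4 B:t3
  5. 2=2c; end=34; A:t4 B:t3

step 4: A=load:t4 B=compute:t3 [load-bound]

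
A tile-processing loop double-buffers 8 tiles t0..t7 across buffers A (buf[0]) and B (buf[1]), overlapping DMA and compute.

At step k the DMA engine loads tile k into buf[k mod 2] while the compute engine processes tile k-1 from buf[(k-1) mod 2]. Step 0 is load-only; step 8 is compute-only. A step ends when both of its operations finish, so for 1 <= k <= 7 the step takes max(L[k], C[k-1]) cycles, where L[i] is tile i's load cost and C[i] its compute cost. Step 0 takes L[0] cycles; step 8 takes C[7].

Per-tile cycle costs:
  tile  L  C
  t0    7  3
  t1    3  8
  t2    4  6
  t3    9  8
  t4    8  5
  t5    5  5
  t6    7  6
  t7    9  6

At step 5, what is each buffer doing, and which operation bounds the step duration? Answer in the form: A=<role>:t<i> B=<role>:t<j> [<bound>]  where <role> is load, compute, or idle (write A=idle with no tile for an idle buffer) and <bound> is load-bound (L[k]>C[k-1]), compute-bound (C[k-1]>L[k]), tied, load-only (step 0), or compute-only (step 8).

step 5: A=compute:t4 B=load:t5 [tied]

step 0: L[0]=7 → dur=7, Σ=7 | A=load:t0 B=idle [load-only]
step 1: L[1]=3 C[0]=3 → dur=3, Σ=10 | A=compute:t0 B=load:t1 [tied]
step 2: L[2]=4 C[1]=8 → dur=8, Σ=18 | A=load:t2 B=compute:t1 [compute-bound]
step 3: L[3]=9 C[2]=6 → dur=9, Σ=27 | A=compute:t2 B=load:t3 [load-bound]
step 4: L[4]=8 C[3]=8 → dur=8, Σ=35 | A=load:t4 B=compute:t3 [tied]
step 5: L[5]=5 C[4]=5 → dur=5, Σ=40 | A=compute:t4 B=load:t5 [tied]
step 6: L[6]=7 C[5]=5 → dur=7, Σ=47 | A=load:t6 B=compute:t5 [load-bound]
step 7: L[7]=9 C[6]=6 → dur=9, Σ=56 | A=compute:t6 B=load:t7 [load-bound]
step 8: C[7]=6 → dur=6, Σ=62 | A=idle B=compute:t7 [compute-only]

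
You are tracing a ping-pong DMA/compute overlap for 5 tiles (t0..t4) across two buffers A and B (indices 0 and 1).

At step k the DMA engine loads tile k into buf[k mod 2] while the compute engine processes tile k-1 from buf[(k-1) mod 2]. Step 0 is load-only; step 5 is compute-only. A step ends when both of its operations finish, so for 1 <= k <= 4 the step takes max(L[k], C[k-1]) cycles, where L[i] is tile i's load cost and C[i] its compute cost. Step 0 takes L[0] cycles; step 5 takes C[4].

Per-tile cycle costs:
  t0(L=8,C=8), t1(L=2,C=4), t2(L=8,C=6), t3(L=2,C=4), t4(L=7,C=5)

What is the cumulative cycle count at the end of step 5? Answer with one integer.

end_cycle[5] = 42

[0] DMA t0→A (8c) ∥ CU idle ⇒ 8c, clock 8
[1] DMA t1→B (2c) ∥ CU A:t0 (8c) ⇒ 8c, clock 16
[2] DMA t2→A (8c) ∥ CU B:t1 (4c) ⇒ 8c, clock 24
[3] DMA t3→B (2c) ∥ CU A:t2 (6c) ⇒ 6c, clock 30
[4] DMA t4→A (7c) ∥ CU B:t3 (4c) ⇒ 7c, clock 37
[5] DMA idle ∥ CU A:t4 (5c) ⇒ 5c, clock 42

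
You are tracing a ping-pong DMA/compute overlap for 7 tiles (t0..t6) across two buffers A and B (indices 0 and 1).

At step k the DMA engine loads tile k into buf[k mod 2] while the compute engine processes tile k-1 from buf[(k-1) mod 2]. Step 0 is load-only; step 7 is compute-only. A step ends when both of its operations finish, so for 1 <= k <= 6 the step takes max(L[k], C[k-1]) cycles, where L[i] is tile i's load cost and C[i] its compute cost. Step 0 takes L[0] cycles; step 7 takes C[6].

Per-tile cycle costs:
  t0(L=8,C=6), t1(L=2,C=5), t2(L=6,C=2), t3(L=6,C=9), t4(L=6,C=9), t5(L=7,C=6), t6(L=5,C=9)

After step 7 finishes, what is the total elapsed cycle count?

k=0 load=t0/8c comp=- wait=8 total=8
k=1 load=t1/2c comp=t0/6c wait=6 total=14
k=2 load=t2/6c comp=t1/5c wait=6 total=20
k=3 load=t3/6c comp=t2/2c wait=6 total=26
k=4 load=t4/6c comp=t3/9c wait=9 total=35
k=5 load=t5/7c comp=t4/9c wait=9 total=44
k=6 load=t6/5c comp=t5/6c wait=6 total=50
k=7 load=- comp=t6/9c wait=9 total=59

end_cycle[7] = 59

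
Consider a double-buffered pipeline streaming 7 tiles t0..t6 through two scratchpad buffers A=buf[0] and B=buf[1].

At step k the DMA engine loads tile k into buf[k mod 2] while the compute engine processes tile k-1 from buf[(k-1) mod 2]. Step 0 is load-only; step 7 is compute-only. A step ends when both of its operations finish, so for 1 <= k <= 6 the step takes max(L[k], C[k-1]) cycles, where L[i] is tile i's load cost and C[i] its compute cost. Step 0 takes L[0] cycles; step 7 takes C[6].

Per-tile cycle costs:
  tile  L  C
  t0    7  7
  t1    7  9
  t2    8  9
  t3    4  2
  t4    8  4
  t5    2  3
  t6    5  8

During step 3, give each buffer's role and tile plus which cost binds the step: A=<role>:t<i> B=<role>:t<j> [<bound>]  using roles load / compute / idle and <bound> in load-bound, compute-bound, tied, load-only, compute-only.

step 3: A=compute:t2 B=load:t3 [compute-bound]

  0. 7=7c; end=7; A:t0 B:-
  1. max(7,7)=7c; end=14; A:t0 B:t1
  2. max(8,9)=9c; end=23; A:t2 B:t1
  3. max(4,9)=9c; end=32; A:t2 B:t3
  4. max(8,2)=8c; end=40; A:t4 B:t3
  5. max(2,4)=4c; end=44; A:t4 B:t5
  6. max(5,3)=5c; end=49; A:t6 B:t5
  7. 8=8c; end=57; A:t6 B:t5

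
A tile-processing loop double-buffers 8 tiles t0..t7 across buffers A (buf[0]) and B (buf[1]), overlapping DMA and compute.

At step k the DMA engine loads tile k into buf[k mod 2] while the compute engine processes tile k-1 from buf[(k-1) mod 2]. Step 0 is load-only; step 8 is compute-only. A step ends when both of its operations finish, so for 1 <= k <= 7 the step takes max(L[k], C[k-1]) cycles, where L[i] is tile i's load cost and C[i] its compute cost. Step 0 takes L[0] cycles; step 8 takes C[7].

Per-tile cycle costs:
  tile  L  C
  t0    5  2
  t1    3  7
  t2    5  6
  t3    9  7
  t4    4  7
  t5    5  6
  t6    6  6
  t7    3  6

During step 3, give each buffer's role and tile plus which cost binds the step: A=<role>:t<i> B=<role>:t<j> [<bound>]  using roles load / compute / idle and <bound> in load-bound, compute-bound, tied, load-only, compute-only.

[0] DMA t0→A (5c) ∥ CU idle ⇒ 5c, clock 5
[1] DMA t1→B (3c) ∥ CU A:t0 (2c) ⇒ 3c, clock 8
[2] DMA t2→A (5c) ∥ CU B:t1 (7c) ⇒ 7c, clock 15
[3] DMA t3→B (9c) ∥ CU A:t2 (6c) ⇒ 9c, clock 24
[4] DMA t4→A (4c) ∥ CU B:t3 (7c) ⇒ 7c, clock 31
[5] DMA t5→B (5c) ∥ CU A:t4 (7c) ⇒ 7c, clock 38
[6] DMA t6→A (6c) ∥ CU B:t5 (6c) ⇒ 6c, clock 44
[7] DMA t7→B (3c) ∥ CU A:t6 (6c) ⇒ 6c, clock 50
[8] DMA idle ∥ CU B:t7 (6c) ⇒ 6c, clock 56

step 3: A=compute:t2 B=load:t3 [load-bound]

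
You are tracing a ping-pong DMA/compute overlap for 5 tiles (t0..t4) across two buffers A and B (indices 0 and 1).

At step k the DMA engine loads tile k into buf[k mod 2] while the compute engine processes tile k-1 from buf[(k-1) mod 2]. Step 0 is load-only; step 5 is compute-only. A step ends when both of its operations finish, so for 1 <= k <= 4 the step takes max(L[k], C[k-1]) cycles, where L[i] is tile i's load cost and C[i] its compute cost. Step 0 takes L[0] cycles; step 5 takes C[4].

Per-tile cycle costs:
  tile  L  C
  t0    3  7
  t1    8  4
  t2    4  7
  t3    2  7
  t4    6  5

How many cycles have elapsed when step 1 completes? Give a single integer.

k=0 load=t0/3c comp=- wait=3 total=3
k=1 load=t1/8c comp=t0/7c wait=8 total=11
k=2 load=t2/4c comp=t1/4c wait=4 total=15
k=3 load=t3/2c comp=t2/7c wait=7 total=22
k=4 load=t4/6c comp=t3/7c wait=7 total=29
k=5 load=- comp=t4/5c wait=5 total=34

end_cycle[1] = 11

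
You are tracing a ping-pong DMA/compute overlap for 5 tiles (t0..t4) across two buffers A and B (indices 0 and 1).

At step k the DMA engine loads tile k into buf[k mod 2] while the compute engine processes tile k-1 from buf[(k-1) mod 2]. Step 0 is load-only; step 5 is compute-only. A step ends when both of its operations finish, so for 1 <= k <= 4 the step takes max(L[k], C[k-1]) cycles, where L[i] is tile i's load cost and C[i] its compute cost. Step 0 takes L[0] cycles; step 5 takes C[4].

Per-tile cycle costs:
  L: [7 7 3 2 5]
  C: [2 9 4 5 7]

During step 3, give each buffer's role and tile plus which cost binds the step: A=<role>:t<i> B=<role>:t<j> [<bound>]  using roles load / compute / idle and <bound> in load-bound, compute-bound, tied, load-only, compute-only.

step 3: A=compute:t2 B=load:t3 [compute-bound]

[0] DMA t0→A (7c) ∥ CU idle ⇒ 7c, clock 7
[1] DMA t1→B (7c) ∥ CU A:t0 (2c) ⇒ 7c, clock 14
[2] DMA t2→A (3c) ∥ CU B:t1 (9c) ⇒ 9c, clock 23
[3] DMA t3→B (2c) ∥ CU A:t2 (4c) ⇒ 4c, clock 27
[4] DMA t4→A (5c) ∥ CU B:t3 (5c) ⇒ 5c, clock 32
[5] DMA idle ∥ CU A:t4 (7c) ⇒ 7c, clock 39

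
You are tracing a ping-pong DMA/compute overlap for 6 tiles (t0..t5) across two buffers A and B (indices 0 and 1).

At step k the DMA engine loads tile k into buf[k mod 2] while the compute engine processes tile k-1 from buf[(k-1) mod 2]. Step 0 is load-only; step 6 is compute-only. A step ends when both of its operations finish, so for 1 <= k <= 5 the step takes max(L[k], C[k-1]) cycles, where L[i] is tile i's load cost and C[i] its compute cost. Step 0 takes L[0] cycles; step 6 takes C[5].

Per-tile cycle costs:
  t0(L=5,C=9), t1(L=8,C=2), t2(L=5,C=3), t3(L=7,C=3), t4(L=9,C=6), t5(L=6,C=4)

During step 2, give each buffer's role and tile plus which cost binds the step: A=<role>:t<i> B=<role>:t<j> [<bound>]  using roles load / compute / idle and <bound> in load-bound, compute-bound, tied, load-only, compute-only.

step 0: L[0]=5 → dur=5, Σ=5 | A=load:t0 B=idle [load-only]
step 1: L[1]=8 C[0]=9 → dur=9, Σ=14 | A=compute:t0 B=load:t1 [compute-bound]
step 2: L[2]=5 C[1]=2 → dur=5, Σ=19 | A=load:t2 B=compute:t1 [load-bound]
step 3: L[3]=7 C[2]=3 → dur=7, Σ=26 | A=compute:t2 B=load:t3 [load-bound]
step 4: L[4]=9 C[3]=3 → dur=9, Σ=35 | A=load:t4 B=compute:t3 [load-bound]
step 5: L[5]=6 C[4]=6 → dur=6, Σ=41 | A=compute:t4 B=load:t5 [tied]
step 6: C[5]=4 → dur=4, Σ=45 | A=idle B=compute:t5 [compute-only]

step 2: A=load:t2 B=compute:t1 [load-bound]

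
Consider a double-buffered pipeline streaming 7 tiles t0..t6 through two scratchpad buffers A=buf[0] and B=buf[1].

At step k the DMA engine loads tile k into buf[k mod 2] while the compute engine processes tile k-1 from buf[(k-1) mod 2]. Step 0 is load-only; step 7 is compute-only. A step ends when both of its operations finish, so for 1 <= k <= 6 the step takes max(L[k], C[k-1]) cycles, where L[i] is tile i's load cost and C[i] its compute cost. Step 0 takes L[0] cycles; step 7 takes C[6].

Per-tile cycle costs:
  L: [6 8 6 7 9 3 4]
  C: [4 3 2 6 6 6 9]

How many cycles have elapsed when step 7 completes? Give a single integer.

k=0 load=t0/6c comp=- wait=6 total=6
k=1 load=t1/8c comp=t0/4c wait=8 total=14
k=2 load=t2/6c comp=t1/3c wait=6 total=20
k=3 load=t3/7c comp=t2/2c wait=7 total=27
k=4 load=t4/9c comp=t3/6c wait=9 total=36
k=5 load=t5/3c comp=t4/6c wait=6 total=42
k=6 load=t6/4c comp=t5/6c wait=6 total=48
k=7 load=- comp=t6/9c wait=9 total=57

end_cycle[7] = 57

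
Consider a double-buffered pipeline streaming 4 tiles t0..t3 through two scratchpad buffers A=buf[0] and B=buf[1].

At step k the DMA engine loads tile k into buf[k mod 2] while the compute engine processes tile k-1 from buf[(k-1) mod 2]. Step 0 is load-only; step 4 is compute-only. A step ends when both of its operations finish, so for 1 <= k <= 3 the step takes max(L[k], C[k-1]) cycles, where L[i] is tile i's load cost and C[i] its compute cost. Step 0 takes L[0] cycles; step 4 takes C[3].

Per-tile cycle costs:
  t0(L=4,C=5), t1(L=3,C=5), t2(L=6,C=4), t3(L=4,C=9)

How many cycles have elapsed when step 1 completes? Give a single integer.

k=0 load=t0/4c comp=- wait=4 total=4
k=1 load=t1/3c comp=t0/5c wait=5 total=9
k=2 load=t2/6c comp=t1/5c wait=6 total=15
k=3 load=t3/4c comp=t2/4c wait=4 total=19
k=4 load=- comp=t3/9c wait=9 total=28

end_cycle[1] = 9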